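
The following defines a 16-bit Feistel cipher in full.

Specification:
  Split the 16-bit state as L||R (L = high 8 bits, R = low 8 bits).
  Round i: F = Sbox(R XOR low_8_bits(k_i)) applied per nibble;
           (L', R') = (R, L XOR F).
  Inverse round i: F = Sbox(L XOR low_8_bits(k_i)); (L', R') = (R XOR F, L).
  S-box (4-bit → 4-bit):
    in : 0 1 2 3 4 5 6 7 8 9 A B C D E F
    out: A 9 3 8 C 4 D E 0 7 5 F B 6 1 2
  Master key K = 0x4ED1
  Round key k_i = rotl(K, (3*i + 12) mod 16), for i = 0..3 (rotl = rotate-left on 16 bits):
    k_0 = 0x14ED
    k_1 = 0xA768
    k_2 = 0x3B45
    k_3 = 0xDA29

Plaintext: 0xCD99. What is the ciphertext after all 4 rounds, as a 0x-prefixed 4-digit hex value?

s_0 = plaintext = 0xCD99
s_1 = Round(s_0, k_0) = 0x9921
s_2 = Round(s_1, k_1) = 0x215E
s_3 = Round(s_2, k_2) = 0x5EBE
s_4 = Round(s_3, k_3) = 0xBE20

0xBE20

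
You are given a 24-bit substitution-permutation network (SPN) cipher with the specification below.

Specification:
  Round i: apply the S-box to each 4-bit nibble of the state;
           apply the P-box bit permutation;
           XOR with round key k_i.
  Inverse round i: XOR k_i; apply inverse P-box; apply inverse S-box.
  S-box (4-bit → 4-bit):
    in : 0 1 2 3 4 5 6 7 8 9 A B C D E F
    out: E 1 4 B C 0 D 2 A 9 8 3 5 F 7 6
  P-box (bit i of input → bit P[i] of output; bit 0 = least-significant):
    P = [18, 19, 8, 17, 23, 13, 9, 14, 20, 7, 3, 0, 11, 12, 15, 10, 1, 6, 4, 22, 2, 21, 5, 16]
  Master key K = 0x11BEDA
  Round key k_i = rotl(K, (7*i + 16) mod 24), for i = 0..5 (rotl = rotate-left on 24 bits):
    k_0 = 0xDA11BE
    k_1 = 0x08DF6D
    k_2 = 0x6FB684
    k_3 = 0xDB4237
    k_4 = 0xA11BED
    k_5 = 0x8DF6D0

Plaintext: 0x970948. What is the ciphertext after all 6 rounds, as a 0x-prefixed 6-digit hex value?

s_0 = plaintext = 0x970948
s_1 = Round(s_0, k_0) = 0xC1C7FB
s_2 = Round(s_1, k_1) = 0x0475CB
s_3 = Round(s_2, k_2) = 0x82A4B4
s_4 = Round(s_3, k_3) = 0x78672E
s_5 = Round(s_4, k_4) = 0xCD942D
s_6 = Round(s_5, k_5) = 0xC3F9AF

0xC3F9AF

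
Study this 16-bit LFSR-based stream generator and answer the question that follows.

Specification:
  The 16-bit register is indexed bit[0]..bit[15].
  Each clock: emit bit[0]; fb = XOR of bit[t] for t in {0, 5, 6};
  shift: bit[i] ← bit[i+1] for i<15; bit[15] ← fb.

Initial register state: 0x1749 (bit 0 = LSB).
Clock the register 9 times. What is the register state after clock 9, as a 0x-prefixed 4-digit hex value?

reg_0 = 0x1749
clock 1: out=1, reg = 0x0BA4
clock 2: out=0, reg = 0x85D2
clock 3: out=0, reg = 0xC2E9
clock 4: out=1, reg = 0xE174
clock 5: out=0, reg = 0x70BA
clock 6: out=0, reg = 0xB85D
clock 7: out=1, reg = 0x5C2E
clock 8: out=0, reg = 0xAE17
clock 9: out=1, reg = 0xD70B

0xD70B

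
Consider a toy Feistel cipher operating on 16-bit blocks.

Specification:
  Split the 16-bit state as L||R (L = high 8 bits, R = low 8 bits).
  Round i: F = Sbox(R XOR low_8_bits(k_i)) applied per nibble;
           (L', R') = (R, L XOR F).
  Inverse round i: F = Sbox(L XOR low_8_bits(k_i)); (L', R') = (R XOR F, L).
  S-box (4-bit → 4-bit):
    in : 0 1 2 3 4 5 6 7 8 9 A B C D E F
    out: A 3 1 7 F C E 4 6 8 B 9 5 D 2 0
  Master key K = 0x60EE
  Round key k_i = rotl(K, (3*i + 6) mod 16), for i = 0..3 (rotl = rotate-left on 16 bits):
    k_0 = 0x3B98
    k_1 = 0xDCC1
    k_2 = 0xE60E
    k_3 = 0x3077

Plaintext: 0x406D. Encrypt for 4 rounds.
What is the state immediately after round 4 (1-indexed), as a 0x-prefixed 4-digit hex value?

0xEE88

s_0 = plaintext = 0x406D
s_1 = Round(s_0, k_0) = 0x6D4C
s_2 = Round(s_1, k_1) = 0x4C00
s_3 = Round(s_2, k_2) = 0x00EE
s_4 = Round(s_3, k_3) = 0xEE88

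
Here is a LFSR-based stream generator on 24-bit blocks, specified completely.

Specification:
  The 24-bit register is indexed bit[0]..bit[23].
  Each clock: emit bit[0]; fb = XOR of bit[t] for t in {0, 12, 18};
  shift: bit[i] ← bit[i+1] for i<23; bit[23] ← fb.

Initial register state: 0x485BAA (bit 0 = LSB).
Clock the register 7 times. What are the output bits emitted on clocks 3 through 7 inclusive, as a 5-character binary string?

01010

reg_0 = 0x485BAA
clock 1: out=0, reg = 0xA42DD5
clock 2: out=1, reg = 0x5216EA
clock 3: out=0, reg = 0xA90B75
clock 4: out=1, reg = 0xD485BA
clock 5: out=0, reg = 0xEA42DD
clock 6: out=1, reg = 0xF5216E
clock 7: out=0, reg = 0xFA90B7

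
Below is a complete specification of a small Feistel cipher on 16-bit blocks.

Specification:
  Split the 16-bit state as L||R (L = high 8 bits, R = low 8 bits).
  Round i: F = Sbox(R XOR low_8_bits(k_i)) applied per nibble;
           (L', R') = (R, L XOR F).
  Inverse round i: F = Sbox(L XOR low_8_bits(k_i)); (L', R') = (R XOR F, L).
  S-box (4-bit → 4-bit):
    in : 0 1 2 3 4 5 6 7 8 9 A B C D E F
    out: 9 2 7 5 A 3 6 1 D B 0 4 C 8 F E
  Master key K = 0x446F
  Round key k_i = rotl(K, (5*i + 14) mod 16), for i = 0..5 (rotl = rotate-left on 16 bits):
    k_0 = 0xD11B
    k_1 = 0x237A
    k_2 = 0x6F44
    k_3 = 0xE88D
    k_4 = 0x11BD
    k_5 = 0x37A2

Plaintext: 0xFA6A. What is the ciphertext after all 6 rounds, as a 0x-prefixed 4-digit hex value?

0xADCC

s_0 = plaintext = 0xFA6A
s_1 = Round(s_0, k_0) = 0x6AE8
s_2 = Round(s_1, k_1) = 0xE8DD
s_3 = Round(s_2, k_2) = 0xDD53
s_4 = Round(s_3, k_3) = 0x5352
s_5 = Round(s_4, k_4) = 0x52AD
s_6 = Round(s_5, k_5) = 0xADCC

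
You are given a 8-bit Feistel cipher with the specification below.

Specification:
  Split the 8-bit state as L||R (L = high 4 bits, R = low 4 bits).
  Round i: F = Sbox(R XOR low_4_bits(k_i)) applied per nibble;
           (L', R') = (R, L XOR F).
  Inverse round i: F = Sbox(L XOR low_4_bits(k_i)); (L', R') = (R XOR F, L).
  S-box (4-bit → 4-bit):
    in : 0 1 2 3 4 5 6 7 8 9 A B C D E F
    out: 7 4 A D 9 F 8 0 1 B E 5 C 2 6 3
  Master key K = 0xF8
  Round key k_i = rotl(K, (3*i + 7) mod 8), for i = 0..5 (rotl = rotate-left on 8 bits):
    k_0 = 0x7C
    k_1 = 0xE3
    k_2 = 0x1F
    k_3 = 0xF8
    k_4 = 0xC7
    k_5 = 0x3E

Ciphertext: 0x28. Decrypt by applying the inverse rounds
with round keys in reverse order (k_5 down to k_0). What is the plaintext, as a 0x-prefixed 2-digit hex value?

s_0 = ciphertext = 0x28
s_1 = InvRound(s_0, k_5) = 0x42
s_2 = InvRound(s_1, k_4) = 0xF4
s_3 = InvRound(s_2, k_3) = 0x4F
s_4 = InvRound(s_3, k_2) = 0xA4
s_5 = InvRound(s_4, k_1) = 0xFA
s_6 = InvRound(s_5, k_0) = 0x7F

0x7F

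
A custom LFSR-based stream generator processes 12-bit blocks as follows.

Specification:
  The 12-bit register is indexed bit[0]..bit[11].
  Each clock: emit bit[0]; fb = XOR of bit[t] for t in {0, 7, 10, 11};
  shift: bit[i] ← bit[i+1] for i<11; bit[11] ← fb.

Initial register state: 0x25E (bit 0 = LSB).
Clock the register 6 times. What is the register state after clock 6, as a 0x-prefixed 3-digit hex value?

0x789

reg_0 = 0x25E
clock 1: out=0, reg = 0x12F
clock 2: out=1, reg = 0x897
clock 3: out=1, reg = 0xC4B
clock 4: out=1, reg = 0xE25
clock 5: out=1, reg = 0xF12
clock 6: out=0, reg = 0x789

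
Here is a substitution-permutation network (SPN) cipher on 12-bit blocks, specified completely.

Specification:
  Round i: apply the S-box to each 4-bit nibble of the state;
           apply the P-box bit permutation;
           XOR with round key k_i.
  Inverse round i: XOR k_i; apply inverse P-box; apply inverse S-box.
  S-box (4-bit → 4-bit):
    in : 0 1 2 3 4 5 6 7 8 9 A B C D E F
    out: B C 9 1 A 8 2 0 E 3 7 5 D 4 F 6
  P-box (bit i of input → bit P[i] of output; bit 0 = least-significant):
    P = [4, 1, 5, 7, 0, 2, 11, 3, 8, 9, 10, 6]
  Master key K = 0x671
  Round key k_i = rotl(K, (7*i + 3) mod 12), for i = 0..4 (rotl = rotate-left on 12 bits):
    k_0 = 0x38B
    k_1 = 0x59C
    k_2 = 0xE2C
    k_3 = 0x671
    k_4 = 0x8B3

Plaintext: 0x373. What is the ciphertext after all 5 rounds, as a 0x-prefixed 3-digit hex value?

0xA5A

s_0 = plaintext = 0x373
s_1 = Round(s_0, k_0) = 0x29B
s_2 = Round(s_1, k_1) = 0x4E9
s_3 = Round(s_2, k_2) = 0x473
s_4 = Round(s_3, k_3) = 0x421
s_5 = Round(s_4, k_4) = 0xA5A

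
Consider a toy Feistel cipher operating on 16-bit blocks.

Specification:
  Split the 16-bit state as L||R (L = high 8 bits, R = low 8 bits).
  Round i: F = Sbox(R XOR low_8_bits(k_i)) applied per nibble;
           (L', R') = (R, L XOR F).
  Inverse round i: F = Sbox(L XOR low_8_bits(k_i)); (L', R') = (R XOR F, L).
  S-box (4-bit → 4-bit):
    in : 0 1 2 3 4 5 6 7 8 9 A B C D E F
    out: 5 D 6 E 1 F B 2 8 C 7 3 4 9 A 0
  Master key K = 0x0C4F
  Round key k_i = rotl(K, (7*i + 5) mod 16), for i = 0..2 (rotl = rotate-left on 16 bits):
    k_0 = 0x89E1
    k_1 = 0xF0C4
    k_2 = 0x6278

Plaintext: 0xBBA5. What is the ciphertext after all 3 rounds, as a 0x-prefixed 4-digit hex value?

s_0 = plaintext = 0xBBA5
s_1 = Round(s_0, k_0) = 0xA5AA
s_2 = Round(s_1, k_1) = 0xAA1F
s_3 = Round(s_2, k_2) = 0x1F18

0x1F18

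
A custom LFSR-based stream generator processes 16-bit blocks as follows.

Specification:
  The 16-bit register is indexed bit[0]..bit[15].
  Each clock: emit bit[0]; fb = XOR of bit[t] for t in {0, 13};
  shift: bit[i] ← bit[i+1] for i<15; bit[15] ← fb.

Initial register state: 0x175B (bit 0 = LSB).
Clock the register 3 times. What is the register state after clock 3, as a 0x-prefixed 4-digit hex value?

0x62EB

reg_0 = 0x175B
clock 1: out=1, reg = 0x8BAD
clock 2: out=1, reg = 0xC5D6
clock 3: out=0, reg = 0x62EB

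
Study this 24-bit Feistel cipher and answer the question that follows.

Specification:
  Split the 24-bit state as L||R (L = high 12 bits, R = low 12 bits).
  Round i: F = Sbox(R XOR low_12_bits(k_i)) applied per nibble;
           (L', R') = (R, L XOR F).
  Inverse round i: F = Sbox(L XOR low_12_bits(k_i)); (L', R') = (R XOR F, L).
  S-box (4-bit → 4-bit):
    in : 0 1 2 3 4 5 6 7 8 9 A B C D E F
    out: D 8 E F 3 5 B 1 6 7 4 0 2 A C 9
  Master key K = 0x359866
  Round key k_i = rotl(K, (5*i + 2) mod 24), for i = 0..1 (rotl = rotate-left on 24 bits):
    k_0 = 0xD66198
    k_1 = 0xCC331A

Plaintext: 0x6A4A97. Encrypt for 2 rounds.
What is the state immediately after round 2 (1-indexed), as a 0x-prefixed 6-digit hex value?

0x67DF26

s_0 = plaintext = 0x6A4A97
s_1 = Round(s_0, k_0) = 0xA9767D
s_2 = Round(s_1, k_1) = 0x67DF26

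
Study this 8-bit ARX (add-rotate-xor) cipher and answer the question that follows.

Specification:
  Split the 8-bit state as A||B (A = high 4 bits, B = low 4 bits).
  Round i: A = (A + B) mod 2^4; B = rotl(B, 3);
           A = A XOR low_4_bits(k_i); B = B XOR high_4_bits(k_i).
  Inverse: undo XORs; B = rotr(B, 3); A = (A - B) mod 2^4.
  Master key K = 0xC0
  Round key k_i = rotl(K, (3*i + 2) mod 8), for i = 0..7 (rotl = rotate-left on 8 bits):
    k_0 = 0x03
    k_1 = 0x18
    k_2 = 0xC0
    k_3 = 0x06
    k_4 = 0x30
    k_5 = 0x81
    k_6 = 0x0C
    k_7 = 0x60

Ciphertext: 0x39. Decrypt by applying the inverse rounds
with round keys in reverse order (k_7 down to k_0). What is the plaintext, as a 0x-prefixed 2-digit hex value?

0xB9

s_0 = ciphertext = 0x39
s_1 = InvRound(s_0, k_7) = 0x4F
s_2 = InvRound(s_1, k_6) = 0x9F
s_3 = InvRound(s_2, k_5) = 0xAE
s_4 = InvRound(s_3, k_4) = 0xFB
s_5 = InvRound(s_4, k_3) = 0x27
s_6 = InvRound(s_5, k_2) = 0xB7
s_7 = InvRound(s_6, k_1) = 0x7C
s_8 = InvRound(s_7, k_0) = 0xB9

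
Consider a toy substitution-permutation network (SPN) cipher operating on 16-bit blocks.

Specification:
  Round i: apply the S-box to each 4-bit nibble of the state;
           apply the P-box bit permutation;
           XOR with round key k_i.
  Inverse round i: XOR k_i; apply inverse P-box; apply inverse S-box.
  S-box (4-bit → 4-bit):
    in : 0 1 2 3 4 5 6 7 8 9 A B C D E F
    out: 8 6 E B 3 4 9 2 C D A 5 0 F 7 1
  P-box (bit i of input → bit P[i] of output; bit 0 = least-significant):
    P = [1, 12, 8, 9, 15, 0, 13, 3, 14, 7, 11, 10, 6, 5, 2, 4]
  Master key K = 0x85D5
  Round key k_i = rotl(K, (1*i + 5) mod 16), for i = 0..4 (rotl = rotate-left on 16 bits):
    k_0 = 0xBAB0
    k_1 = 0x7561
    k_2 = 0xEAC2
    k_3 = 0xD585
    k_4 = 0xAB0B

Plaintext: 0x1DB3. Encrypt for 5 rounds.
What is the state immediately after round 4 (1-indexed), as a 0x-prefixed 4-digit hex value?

0x08FB

s_0 = plaintext = 0x1DB3
s_1 = Round(s_0, k_0) = 0x4416
s_2 = Round(s_1, k_1) = 0x1782
s_3 = Round(s_2, k_2) = 0xD96E
s_4 = Round(s_3, k_3) = 0x08FB
s_5 = Round(s_4, k_4) = 0x2619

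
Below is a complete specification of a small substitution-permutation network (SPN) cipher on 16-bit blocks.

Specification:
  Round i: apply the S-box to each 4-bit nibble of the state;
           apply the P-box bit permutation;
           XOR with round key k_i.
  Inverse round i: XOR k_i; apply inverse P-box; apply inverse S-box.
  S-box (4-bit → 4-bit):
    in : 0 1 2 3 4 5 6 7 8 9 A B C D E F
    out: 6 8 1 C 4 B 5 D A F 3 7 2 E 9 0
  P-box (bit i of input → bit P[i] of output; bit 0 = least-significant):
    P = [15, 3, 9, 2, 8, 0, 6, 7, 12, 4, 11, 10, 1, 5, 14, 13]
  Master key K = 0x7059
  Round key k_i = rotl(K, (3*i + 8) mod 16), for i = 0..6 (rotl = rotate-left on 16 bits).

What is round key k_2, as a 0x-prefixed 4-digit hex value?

0x5C16

K = 0x7059
k_0 = rotl(K, (3*0+8) mod 16) = rotl(K, 8) = 0x5970
k_1 = rotl(K, (3*1+8) mod 16) = rotl(K, 11) = 0xCB82
k_2 = rotl(K, (3*2+8) mod 16) = rotl(K, 14) = 0x5C16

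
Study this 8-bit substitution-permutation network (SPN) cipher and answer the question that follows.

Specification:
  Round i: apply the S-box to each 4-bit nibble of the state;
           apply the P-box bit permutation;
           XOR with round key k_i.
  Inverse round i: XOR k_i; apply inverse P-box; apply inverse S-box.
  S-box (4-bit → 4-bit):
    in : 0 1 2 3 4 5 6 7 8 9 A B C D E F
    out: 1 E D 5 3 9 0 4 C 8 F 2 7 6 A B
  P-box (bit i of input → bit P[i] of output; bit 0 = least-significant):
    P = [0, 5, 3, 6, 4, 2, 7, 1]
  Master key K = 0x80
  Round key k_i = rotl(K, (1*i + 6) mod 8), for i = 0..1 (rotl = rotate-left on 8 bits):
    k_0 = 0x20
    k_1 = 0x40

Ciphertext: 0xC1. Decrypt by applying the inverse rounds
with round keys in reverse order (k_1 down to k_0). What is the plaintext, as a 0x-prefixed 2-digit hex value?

s_0 = ciphertext = 0xC1
s_1 = InvRound(s_0, k_1) = 0x70
s_2 = InvRound(s_1, k_0) = 0x09

0x09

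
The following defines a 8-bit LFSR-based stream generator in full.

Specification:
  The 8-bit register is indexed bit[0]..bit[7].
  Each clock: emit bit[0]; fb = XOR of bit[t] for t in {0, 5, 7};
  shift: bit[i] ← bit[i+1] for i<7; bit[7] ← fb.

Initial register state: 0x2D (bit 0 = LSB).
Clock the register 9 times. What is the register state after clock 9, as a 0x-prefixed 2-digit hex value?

reg_0 = 0x2D
clock 1: out=1, reg = 0x16
clock 2: out=0, reg = 0x0B
clock 3: out=1, reg = 0x85
clock 4: out=1, reg = 0x42
clock 5: out=0, reg = 0x21
clock 6: out=1, reg = 0x10
clock 7: out=0, reg = 0x08
clock 8: out=0, reg = 0x04
clock 9: out=0, reg = 0x02

0x02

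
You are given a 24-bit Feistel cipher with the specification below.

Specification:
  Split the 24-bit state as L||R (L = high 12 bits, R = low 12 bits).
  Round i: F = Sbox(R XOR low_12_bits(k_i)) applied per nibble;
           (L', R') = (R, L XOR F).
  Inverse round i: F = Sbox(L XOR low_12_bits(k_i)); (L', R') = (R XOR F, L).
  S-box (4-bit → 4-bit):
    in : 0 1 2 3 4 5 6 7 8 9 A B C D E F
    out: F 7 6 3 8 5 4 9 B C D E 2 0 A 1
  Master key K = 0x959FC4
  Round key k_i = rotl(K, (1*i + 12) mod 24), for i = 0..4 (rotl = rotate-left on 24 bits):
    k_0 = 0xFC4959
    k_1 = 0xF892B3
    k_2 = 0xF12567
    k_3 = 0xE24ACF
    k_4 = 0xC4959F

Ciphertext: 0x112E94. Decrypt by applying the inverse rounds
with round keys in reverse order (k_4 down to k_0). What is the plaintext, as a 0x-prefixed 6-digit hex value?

0x746C70

s_0 = ciphertext = 0x112E94
s_1 = InvRound(s_0, k_4) = 0x624112
s_2 = InvRound(s_1, k_3) = 0x3BC624
s_3 = InvRound(s_2, k_2) = 0x22A3BC
s_4 = InvRound(s_3, k_1) = 0xC7022A
s_5 = InvRound(s_4, k_0) = 0x746C70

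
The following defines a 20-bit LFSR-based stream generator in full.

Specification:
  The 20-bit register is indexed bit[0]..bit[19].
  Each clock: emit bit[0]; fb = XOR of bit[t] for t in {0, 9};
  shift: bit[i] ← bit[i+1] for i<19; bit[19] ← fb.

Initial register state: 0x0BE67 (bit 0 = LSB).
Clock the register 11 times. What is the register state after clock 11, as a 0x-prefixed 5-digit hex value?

reg_0 = 0x0BE67
clock 1: out=1, reg = 0x05F33
clock 2: out=1, reg = 0x02F99
clock 3: out=1, reg = 0x017CC
clock 4: out=0, reg = 0x80BE6
clock 5: out=0, reg = 0xC05F3
clock 6: out=1, reg = 0xE02F9
clock 7: out=1, reg = 0x7017C
clock 8: out=0, reg = 0x380BE
clock 9: out=0, reg = 0x1C05F
clock 10: out=1, reg = 0x8E02F
clock 11: out=1, reg = 0xC7017

0xC7017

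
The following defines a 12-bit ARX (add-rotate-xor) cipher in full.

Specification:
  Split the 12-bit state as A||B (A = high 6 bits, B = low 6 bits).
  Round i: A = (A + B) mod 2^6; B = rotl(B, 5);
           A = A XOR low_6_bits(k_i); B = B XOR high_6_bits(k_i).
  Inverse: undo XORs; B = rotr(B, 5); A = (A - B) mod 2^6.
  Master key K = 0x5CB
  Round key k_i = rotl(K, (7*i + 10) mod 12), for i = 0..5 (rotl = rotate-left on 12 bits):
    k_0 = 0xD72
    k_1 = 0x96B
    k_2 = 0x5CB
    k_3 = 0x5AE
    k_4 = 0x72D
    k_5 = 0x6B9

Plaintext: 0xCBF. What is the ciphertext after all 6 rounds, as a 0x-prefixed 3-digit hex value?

0x449

s_0 = plaintext = 0xCBF
s_1 = Round(s_0, k_0) = 0x0CA
s_2 = Round(s_1, k_1) = 0x9A0
s_3 = Round(s_2, k_2) = 0x347
s_4 = Round(s_3, k_3) = 0xEB5
s_5 = Round(s_4, k_4) = 0x0A6
s_6 = Round(s_5, k_5) = 0x449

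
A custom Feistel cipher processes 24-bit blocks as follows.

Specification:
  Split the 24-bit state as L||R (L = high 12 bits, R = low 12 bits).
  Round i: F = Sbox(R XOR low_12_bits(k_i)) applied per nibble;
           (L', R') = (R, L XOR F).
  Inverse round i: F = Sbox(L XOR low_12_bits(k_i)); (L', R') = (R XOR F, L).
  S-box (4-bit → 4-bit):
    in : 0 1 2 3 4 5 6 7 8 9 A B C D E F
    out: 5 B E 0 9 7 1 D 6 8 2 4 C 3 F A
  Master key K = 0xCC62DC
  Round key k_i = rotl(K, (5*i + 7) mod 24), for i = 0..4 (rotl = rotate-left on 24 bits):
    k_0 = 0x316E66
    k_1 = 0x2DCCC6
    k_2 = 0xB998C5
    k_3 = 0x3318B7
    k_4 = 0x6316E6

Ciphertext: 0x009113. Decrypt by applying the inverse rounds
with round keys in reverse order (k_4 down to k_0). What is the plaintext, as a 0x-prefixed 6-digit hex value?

s_0 = ciphertext = 0x009113
s_1 = InvRound(s_0, k_4) = 0x0E9009
s_2 = InvRound(s_1, k_3) = 0x6760E9
s_3 = InvRound(s_2, k_2) = 0xFA9676
s_4 = InvRound(s_3, k_1) = 0x66CFA9
s_5 = InvRound(s_4, k_0) = 0x9FB66C

0x9FB66C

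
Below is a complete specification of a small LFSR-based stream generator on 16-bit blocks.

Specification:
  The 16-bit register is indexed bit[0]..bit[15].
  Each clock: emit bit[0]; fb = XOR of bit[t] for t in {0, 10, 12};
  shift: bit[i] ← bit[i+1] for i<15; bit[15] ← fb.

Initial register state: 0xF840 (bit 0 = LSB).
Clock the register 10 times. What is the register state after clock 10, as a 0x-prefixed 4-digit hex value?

0x887E

reg_0 = 0xF840
clock 1: out=0, reg = 0xFC20
clock 2: out=0, reg = 0x7E10
clock 3: out=0, reg = 0x3F08
clock 4: out=0, reg = 0x1F84
clock 5: out=0, reg = 0x0FC2
clock 6: out=0, reg = 0x87E1
clock 7: out=1, reg = 0x43F0
clock 8: out=0, reg = 0x21F8
clock 9: out=0, reg = 0x10FC
clock 10: out=0, reg = 0x887E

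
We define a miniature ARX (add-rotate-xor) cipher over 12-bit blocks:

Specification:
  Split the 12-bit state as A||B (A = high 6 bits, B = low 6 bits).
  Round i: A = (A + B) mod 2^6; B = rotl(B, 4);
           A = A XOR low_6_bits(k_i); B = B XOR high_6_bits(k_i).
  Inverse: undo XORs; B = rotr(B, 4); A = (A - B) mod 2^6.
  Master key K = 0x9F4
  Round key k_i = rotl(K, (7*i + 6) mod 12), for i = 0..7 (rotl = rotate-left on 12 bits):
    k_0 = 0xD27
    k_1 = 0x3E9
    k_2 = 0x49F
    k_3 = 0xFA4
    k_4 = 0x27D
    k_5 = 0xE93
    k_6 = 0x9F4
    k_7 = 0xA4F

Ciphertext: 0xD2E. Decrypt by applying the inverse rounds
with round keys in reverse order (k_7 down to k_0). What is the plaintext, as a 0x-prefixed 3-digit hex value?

0x68E

s_0 = ciphertext = 0xD2E
s_1 = InvRound(s_0, k_7) = 0x7DC
s_2 = InvRound(s_1, k_6) = 0xF2F
s_3 = InvRound(s_2, k_5) = 0x695
s_4 = InvRound(s_3, k_4) = 0xDB1
s_5 = InvRound(s_4, k_3) = 0x5BC
s_6 = InvRound(s_5, k_2) = 0x3FA
s_7 = InvRound(s_6, k_1) = 0x3D7
s_8 = InvRound(s_7, k_0) = 0x68E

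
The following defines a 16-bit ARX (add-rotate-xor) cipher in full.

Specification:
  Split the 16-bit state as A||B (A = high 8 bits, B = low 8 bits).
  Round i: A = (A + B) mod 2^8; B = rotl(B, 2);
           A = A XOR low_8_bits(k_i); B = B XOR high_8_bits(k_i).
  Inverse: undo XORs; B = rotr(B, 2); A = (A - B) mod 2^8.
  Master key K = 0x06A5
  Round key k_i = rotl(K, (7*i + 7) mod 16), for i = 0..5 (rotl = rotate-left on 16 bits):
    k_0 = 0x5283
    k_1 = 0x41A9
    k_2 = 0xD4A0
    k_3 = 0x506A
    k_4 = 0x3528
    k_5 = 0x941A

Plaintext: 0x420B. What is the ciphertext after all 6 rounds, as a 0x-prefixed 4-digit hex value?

s_0 = plaintext = 0x420B
s_1 = Round(s_0, k_0) = 0xCE7E
s_2 = Round(s_1, k_1) = 0xE5B8
s_3 = Round(s_2, k_2) = 0x3D36
s_4 = Round(s_3, k_3) = 0x1988
s_5 = Round(s_4, k_4) = 0x8917
s_6 = Round(s_5, k_5) = 0xBAC8

0xBAC8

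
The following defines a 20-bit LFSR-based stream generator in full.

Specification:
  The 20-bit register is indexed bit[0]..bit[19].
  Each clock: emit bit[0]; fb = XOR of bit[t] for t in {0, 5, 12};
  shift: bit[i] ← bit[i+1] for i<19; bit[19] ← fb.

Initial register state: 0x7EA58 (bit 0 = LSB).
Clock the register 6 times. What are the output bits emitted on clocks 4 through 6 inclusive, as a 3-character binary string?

110

reg_0 = 0x7EA58
clock 1: out=0, reg = 0x3F52C
clock 2: out=0, reg = 0x1FA96
clock 3: out=0, reg = 0x8FD4B
clock 4: out=1, reg = 0x47EA5
clock 5: out=1, reg = 0xA3F52
clock 6: out=0, reg = 0xD1FA9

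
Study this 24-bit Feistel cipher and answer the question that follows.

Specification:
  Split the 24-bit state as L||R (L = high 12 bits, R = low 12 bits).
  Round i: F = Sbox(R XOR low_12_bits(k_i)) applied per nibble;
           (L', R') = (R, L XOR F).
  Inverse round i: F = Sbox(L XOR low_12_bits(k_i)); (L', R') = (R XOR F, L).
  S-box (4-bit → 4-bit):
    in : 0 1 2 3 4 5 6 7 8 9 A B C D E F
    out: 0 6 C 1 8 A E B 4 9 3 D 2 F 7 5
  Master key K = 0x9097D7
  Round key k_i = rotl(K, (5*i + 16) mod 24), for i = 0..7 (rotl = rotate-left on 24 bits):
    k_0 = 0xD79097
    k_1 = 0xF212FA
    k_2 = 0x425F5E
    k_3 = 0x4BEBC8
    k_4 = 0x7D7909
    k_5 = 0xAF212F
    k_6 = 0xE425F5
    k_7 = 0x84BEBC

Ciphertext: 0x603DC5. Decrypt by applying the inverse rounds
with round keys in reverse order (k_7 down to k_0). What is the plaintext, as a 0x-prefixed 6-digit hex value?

s_0 = ciphertext = 0x603DC5
s_1 = InvRound(s_0, k_7) = 0x910603
s_2 = InvRound(s_1, k_6) = 0x479910
s_3 = InvRound(s_2, k_5) = 0x3BE479
s_4 = InvRound(s_3, k_4) = 0x7A23BE
s_5 = InvRound(s_4, k_3) = 0x15D7A2
s_6 = InvRound(s_5, k_2) = 0x0A315D
s_7 = InvRound(s_6, k_1) = 0xDF40A3
s_8 = InvRound(s_7, k_0) = 0xF42DF4

0xF42DF4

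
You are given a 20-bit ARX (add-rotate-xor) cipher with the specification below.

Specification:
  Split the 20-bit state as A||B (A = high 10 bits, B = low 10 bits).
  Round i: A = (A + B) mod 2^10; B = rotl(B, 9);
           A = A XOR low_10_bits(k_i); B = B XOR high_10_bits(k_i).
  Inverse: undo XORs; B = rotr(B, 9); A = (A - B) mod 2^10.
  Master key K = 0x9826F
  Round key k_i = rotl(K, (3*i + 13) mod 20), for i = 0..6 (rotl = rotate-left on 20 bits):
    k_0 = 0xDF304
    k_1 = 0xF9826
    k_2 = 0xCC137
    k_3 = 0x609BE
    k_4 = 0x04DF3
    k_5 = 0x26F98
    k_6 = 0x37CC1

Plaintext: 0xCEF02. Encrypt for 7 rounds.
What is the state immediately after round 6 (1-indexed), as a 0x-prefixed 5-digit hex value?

0xA1E9D

s_0 = plaintext = 0xCEF02
s_1 = Round(s_0, k_0) = 0x4E6FD
s_2 = Round(s_1, k_1) = 0x04098
s_3 = Round(s_2, k_2) = 0x67F7C
s_4 = Round(s_3, k_3) = 0x2943C
s_5 = Round(s_4, k_4) = 0x4480D
s_6 = Round(s_5, k_5) = 0xA1E9D
s_7 = Round(s_6, k_6) = 0x79791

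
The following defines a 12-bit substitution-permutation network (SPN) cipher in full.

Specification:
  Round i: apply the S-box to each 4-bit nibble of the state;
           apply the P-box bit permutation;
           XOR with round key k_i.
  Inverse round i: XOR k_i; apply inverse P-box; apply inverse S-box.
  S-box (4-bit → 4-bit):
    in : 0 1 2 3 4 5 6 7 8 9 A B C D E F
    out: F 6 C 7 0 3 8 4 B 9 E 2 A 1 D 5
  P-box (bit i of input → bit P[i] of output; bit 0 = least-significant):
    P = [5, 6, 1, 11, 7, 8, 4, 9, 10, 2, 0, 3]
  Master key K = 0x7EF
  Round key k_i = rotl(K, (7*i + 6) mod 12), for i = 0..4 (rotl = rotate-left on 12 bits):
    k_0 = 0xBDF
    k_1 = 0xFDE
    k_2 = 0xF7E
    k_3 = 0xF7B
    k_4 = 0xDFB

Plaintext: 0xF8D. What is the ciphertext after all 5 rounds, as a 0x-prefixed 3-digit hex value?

0x955

s_0 = plaintext = 0xF8D
s_1 = Round(s_0, k_0) = 0xC7E
s_2 = Round(s_1, k_1) = 0x7E0
s_3 = Round(s_2, k_2) = 0x58D
s_4 = Round(s_3, k_3) = 0x8DF
s_5 = Round(s_4, k_4) = 0x955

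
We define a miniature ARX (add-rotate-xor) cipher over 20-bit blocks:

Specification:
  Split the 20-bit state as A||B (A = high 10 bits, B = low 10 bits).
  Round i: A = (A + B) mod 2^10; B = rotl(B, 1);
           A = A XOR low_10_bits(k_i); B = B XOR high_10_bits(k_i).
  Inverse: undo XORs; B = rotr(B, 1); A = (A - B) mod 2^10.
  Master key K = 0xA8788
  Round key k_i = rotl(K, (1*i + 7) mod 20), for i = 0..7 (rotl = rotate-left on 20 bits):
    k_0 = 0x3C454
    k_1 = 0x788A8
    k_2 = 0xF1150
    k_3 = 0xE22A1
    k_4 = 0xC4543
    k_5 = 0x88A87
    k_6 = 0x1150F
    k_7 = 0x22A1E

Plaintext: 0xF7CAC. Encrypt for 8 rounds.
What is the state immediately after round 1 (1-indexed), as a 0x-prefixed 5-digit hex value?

s_0 = plaintext = 0xF7CAC
s_1 = Round(s_0, k_0) = 0x37DA9
s_2 = Round(s_1, k_1) = 0x882B0
s_3 = Round(s_2, k_2) = 0x602A5
s_4 = Round(s_3, k_3) = 0xA12C3
s_5 = Round(s_4, k_4) = 0x01296
s_6 = Round(s_5, k_5) = 0x0770F
s_7 = Round(s_6, k_6) = 0x88E5A
s_8 = Round(s_7, k_7) = 0x98C3F

0x37DA9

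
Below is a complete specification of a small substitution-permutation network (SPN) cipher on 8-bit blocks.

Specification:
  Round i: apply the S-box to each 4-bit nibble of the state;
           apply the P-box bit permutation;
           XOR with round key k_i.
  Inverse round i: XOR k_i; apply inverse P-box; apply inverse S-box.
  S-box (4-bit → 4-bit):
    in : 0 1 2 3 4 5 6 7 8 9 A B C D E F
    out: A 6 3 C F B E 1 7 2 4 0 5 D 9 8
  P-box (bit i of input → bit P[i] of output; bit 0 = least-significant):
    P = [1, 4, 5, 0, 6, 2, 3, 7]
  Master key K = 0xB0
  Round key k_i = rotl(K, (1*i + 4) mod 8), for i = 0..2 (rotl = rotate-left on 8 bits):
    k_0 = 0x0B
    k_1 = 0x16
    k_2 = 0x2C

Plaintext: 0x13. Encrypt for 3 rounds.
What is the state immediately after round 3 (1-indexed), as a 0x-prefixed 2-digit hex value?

0x81

s_0 = plaintext = 0x13
s_1 = Round(s_0, k_0) = 0x26
s_2 = Round(s_1, k_1) = 0x63
s_3 = Round(s_2, k_2) = 0x81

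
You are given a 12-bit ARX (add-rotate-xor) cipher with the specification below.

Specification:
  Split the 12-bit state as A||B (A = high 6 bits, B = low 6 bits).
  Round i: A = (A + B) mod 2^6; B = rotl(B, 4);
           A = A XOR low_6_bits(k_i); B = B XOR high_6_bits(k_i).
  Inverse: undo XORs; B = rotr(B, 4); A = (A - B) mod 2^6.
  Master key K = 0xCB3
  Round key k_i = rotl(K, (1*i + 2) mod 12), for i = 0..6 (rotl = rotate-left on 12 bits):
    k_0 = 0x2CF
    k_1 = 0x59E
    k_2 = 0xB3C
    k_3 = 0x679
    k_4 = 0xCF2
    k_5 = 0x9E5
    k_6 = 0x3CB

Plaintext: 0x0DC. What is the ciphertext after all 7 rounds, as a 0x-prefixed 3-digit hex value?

0x3FE

s_0 = plaintext = 0x0DC
s_1 = Round(s_0, k_0) = 0x40C
s_2 = Round(s_1, k_1) = 0x095
s_3 = Round(s_2, k_2) = 0xAF9
s_4 = Round(s_3, k_3) = 0x747
s_5 = Round(s_4, k_4) = 0x582
s_6 = Round(s_5, k_5) = 0xF47
s_7 = Round(s_6, k_6) = 0x3FE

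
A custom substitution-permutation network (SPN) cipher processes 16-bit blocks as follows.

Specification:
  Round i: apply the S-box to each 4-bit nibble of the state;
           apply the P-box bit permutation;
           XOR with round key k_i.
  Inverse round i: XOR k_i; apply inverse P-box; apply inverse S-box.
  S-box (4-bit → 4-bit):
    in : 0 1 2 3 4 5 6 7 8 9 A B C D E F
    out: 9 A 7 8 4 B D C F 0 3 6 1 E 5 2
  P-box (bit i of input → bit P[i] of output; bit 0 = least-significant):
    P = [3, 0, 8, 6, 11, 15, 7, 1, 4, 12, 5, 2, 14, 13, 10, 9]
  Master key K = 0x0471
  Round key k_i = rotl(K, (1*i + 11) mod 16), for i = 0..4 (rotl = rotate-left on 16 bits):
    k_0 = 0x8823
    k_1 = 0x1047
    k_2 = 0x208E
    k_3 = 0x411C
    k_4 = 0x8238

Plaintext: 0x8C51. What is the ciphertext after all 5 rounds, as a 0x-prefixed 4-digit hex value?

0x39FC

s_0 = plaintext = 0x8C51
s_1 = Round(s_0, k_0) = 0x6670
s_2 = Round(s_1, k_1) = 0x56B9
s_3 = Round(s_2, k_2) = 0xC23A
s_4 = Round(s_3, k_3) = 0x1127
s_5 = Round(s_4, k_4) = 0x39FC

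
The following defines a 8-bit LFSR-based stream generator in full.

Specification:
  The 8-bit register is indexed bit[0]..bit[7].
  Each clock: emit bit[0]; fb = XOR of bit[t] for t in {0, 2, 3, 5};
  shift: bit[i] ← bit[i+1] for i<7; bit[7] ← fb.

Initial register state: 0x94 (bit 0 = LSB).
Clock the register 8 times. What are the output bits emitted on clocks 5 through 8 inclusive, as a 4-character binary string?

1001

reg_0 = 0x94
clock 1: out=0, reg = 0xCA
clock 2: out=0, reg = 0xE5
clock 3: out=1, reg = 0xF2
clock 4: out=0, reg = 0xF9
clock 5: out=1, reg = 0xFC
clock 6: out=0, reg = 0xFE
clock 7: out=0, reg = 0xFF
clock 8: out=1, reg = 0x7F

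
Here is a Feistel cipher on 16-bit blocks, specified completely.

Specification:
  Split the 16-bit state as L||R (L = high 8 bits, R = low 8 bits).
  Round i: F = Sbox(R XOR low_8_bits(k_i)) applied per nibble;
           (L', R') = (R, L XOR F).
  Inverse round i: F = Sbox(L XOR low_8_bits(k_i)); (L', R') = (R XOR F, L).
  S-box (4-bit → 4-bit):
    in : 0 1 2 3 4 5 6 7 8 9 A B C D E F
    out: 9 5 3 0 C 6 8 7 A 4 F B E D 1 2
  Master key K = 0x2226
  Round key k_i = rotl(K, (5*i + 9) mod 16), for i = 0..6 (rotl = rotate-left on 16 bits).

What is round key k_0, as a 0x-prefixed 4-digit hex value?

K = 0x2226
k_0 = rotl(K, (5*0+9) mod 16) = rotl(K, 9) = 0x4C44

0x4C44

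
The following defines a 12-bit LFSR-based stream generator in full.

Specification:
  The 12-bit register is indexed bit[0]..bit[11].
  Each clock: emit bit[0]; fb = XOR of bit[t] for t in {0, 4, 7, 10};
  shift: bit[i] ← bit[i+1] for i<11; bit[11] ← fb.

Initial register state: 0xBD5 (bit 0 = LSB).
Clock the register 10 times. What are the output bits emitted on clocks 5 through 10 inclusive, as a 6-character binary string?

reg_0 = 0xBD5
clock 1: out=1, reg = 0xDEA
clock 2: out=0, reg = 0x6F5
clock 3: out=1, reg = 0x37A
clock 4: out=0, reg = 0x9BD
clock 5: out=1, reg = 0xCDE
clock 6: out=0, reg = 0xE6F
clock 7: out=1, reg = 0x737
clock 8: out=1, reg = 0xB9B
clock 9: out=1, reg = 0xDCD
clock 10: out=1, reg = 0xEE6

101111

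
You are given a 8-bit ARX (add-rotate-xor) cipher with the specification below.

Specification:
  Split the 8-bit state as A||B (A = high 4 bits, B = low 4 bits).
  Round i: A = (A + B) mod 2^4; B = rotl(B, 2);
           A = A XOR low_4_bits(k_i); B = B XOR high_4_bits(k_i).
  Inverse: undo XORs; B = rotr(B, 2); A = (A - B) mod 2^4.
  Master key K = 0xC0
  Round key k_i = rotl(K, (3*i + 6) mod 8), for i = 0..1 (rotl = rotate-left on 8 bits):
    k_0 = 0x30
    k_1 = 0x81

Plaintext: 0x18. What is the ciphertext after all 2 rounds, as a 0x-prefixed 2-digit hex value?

s_0 = plaintext = 0x18
s_1 = Round(s_0, k_0) = 0x91
s_2 = Round(s_1, k_1) = 0xBC

0xBC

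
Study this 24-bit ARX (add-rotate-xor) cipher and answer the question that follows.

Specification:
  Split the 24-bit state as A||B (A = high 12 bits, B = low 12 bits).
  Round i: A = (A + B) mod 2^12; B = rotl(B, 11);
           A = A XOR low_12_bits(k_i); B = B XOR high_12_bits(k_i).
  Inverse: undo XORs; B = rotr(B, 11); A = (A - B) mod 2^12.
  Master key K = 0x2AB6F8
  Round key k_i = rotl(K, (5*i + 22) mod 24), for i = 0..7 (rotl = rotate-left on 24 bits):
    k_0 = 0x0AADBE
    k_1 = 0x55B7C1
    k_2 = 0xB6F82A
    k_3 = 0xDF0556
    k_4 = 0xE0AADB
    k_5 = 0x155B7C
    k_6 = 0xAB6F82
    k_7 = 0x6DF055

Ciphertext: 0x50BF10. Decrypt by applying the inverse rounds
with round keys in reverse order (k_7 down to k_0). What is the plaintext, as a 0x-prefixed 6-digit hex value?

0x2B7099

s_0 = ciphertext = 0x50BF10
s_1 = InvRound(s_0, k_7) = 0x1BF39F
s_2 = InvRound(s_1, k_6) = 0xBEA253
s_3 = InvRound(s_2, k_5) = 0xA8A60C
s_4 = InvRound(s_3, k_4) = 0x04400D
s_5 = InvRound(s_4, k_3) = 0x917BFB
s_6 = InvRound(s_5, k_2) = 0x015128
s_7 = InvRound(s_6, k_1) = 0xEEE8E6
s_8 = InvRound(s_7, k_0) = 0x2B7099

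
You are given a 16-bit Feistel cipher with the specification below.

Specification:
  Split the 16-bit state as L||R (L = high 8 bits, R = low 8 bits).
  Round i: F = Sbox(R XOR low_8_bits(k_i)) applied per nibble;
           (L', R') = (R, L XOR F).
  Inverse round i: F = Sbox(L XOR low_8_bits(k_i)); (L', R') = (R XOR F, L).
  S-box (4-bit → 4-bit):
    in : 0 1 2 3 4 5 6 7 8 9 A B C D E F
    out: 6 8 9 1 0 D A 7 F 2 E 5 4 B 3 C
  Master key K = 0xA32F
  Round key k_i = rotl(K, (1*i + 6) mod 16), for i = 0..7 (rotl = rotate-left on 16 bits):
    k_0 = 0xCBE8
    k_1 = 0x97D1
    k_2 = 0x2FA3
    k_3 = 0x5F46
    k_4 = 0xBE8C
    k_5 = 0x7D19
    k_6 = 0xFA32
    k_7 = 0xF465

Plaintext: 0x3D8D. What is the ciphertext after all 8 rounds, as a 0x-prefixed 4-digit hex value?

s_0 = plaintext = 0x3D8D
s_1 = Round(s_0, k_0) = 0x8D90
s_2 = Round(s_1, k_1) = 0x9085
s_3 = Round(s_2, k_2) = 0x850A
s_4 = Round(s_3, k_3) = 0x0A81
s_5 = Round(s_4, k_4) = 0x8161
s_6 = Round(s_5, k_5) = 0x61FE
s_7 = Round(s_6, k_6) = 0xFE25
s_8 = Round(s_7, k_7) = 0x25F8

0x25F8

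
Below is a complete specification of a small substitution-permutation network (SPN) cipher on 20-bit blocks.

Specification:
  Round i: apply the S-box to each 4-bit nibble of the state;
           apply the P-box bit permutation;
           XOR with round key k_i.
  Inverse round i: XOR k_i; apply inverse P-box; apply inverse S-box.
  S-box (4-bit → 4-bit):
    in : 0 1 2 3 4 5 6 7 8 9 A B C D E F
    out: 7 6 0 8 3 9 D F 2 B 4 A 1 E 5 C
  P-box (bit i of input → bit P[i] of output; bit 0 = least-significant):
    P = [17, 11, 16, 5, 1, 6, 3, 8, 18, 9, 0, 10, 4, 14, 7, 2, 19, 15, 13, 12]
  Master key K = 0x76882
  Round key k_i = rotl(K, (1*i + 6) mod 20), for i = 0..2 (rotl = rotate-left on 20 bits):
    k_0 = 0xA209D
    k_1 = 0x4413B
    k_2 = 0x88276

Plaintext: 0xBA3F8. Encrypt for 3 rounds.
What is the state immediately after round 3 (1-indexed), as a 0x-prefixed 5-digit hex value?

0x7B555

s_0 = plaintext = 0xBA3F8
s_1 = Round(s_0, k_0) = 0xABD15
s_2 = Round(s_1, k_1) = 0x62756
s_3 = Round(s_2, k_2) = 0x7B555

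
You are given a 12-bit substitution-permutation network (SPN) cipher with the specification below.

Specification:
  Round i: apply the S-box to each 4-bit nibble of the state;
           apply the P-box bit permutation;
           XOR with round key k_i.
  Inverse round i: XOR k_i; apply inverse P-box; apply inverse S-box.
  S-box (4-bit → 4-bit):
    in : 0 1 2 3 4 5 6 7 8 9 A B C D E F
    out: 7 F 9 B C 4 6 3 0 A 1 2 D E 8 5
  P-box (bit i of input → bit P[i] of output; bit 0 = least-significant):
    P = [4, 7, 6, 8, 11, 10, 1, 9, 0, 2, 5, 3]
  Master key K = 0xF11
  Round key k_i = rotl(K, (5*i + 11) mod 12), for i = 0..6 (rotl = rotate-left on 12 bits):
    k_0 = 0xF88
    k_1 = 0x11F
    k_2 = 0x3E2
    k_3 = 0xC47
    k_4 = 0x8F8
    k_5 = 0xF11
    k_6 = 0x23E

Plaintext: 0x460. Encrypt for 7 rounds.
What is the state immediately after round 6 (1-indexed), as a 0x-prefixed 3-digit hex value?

s_0 = plaintext = 0x460
s_1 = Round(s_0, k_0) = 0xB72
s_2 = Round(s_1, k_1) = 0xC0B
s_3 = Round(s_2, k_2) = 0xF49
s_4 = Round(s_3, k_3) = 0xFE4
s_5 = Round(s_4, k_4) = 0xB99
s_6 = Round(s_5, k_5) = 0x895
s_7 = Round(s_6, k_6) = 0x47E

0x895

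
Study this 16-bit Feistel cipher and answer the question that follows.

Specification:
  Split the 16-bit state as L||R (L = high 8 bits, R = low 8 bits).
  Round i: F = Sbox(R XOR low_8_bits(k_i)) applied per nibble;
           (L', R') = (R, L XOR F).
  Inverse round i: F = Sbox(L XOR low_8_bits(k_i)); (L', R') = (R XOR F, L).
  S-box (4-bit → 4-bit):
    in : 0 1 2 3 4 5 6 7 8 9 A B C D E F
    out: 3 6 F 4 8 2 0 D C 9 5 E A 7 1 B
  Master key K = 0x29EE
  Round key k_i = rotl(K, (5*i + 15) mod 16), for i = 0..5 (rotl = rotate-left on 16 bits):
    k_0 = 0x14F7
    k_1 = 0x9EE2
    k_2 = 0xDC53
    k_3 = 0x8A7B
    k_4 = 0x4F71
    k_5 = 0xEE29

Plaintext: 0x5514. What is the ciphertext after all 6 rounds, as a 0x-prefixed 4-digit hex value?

0x466A

s_0 = plaintext = 0x5514
s_1 = Round(s_0, k_0) = 0x1441
s_2 = Round(s_1, k_1) = 0x4140
s_3 = Round(s_2, k_2) = 0x4025
s_4 = Round(s_3, k_3) = 0x2561
s_5 = Round(s_4, k_4) = 0x6146
s_6 = Round(s_5, k_5) = 0x466A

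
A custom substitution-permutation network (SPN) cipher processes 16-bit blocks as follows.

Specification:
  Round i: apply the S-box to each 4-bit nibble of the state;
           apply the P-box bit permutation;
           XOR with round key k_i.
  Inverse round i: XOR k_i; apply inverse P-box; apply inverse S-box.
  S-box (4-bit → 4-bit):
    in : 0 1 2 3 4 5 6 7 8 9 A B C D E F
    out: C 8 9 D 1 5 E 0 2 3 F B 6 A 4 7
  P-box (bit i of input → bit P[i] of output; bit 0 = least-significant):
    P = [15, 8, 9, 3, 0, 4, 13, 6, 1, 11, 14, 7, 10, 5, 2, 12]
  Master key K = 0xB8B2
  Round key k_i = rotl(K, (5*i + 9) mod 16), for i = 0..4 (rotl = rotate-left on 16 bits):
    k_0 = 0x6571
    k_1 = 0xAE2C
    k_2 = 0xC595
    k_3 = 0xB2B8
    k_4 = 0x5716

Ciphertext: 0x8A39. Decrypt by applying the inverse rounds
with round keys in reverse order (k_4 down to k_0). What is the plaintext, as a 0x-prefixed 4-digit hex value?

0x8155

s_0 = ciphertext = 0x8A39
s_1 = InvRound(s_0, k_4) = 0xAF4B
s_2 = InvRound(s_1, k_3) = 0xBBB8
s_3 = InvRound(s_2, k_2) = 0xAC50
s_4 = InvRound(s_3, k_1) = 0xC7D0
s_5 = InvRound(s_4, k_0) = 0x8155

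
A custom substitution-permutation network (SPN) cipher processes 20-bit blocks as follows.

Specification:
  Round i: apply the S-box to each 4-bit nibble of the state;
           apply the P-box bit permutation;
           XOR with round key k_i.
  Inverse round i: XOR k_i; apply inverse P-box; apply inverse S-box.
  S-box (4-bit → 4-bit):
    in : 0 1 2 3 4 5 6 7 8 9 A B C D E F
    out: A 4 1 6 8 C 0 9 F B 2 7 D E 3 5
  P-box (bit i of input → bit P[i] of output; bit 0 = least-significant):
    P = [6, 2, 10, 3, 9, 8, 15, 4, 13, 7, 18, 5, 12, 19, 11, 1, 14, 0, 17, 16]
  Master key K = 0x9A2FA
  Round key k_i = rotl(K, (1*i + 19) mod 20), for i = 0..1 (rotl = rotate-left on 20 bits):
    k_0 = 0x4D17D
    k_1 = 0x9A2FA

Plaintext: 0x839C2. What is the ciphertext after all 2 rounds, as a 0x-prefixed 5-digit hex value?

s_0 = plaintext = 0x839C2
s_1 = Round(s_0, k_0) = 0xF3B8C
s_2 = Round(s_1, k_1) = 0x74D22

0x74D22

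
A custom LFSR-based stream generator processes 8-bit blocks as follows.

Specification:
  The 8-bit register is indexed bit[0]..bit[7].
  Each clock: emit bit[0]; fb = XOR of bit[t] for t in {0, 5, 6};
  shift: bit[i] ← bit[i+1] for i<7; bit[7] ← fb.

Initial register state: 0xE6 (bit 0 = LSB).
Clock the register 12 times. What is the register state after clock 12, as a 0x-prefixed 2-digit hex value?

reg_0 = 0xE6
clock 1: out=0, reg = 0x73
clock 2: out=1, reg = 0xB9
clock 3: out=1, reg = 0x5C
clock 4: out=0, reg = 0xAE
clock 5: out=0, reg = 0xD7
clock 6: out=1, reg = 0x6B
clock 7: out=1, reg = 0xB5
clock 8: out=1, reg = 0x5A
clock 9: out=0, reg = 0xAD
clock 10: out=1, reg = 0x56
clock 11: out=0, reg = 0xAB
clock 12: out=1, reg = 0x55

0x55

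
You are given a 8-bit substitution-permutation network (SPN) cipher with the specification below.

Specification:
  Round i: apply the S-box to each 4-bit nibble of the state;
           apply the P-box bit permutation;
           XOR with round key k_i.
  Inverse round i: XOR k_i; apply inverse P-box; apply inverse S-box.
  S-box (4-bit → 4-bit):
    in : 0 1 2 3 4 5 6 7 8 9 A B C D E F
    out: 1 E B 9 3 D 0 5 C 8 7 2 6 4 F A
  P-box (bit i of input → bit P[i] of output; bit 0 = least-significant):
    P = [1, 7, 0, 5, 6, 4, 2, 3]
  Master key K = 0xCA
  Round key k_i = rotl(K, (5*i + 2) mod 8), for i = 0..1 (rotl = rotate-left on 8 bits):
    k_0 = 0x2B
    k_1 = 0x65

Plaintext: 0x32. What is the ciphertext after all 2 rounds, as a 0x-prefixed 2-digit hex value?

0xD0

s_0 = plaintext = 0x32
s_1 = Round(s_0, k_0) = 0xC1
s_2 = Round(s_1, k_1) = 0xD0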